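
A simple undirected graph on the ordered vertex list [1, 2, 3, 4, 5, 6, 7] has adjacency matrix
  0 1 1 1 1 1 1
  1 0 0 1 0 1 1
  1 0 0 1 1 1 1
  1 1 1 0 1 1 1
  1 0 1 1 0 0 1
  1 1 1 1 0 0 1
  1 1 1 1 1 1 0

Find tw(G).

A width-4 tree decomposition is:
Bags: B1 = {1, 3, 4, 6, 7}  B2 = {1, 3, 4, 5, 7}  B3 = {1, 2, 4, 6, 7}
Tree: B1–B2, B1–B3
The largest bag has 5 vertices, giving width 4; this decomposition certifies tw(G) ≤ 4. On the other hand G contains the 5-clique {1, 2, 4, 6, 7}. A clique must lie in a single bag of any decomposition, so no decomposition can have width below 4. Combining the bounds, tw(G) = 4.

4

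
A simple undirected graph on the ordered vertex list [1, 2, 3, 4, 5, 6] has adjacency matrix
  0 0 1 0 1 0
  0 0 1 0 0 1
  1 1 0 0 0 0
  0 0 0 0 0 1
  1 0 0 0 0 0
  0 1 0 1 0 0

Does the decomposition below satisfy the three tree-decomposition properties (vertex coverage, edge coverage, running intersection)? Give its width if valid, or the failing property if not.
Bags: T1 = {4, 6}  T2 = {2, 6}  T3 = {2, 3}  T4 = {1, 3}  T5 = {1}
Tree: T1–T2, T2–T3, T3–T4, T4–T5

A tree decomposition must satisfy three properties: every vertex lies in some bag; for every edge, both endpoints lie together in some bag; and for every vertex, the bags containing it form a connected subtree. Here vertex 5 appears in no bag, so the decomposition is invalid.

No — vertex 5 appears in no bag.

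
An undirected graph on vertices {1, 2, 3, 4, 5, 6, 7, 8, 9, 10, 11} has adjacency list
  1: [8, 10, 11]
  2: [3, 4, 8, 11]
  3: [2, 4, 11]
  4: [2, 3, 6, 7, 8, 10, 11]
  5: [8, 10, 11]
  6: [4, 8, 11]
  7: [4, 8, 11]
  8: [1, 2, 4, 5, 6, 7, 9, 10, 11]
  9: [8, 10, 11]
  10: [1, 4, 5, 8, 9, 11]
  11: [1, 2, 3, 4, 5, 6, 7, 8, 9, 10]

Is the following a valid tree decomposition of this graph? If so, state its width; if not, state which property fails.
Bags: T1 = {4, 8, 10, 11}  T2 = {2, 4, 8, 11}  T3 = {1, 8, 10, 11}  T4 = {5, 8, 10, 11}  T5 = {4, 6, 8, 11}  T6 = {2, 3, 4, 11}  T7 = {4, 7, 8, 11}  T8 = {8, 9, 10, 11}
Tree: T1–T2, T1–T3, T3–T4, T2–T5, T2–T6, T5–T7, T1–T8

Yes; width 3.

Checking the three conditions: (i) the bags cover all of {1, 2, 3, 4, 5, 6, 7, 8, 9, 10, 11}; (ii) for each edge, some bag contains both endpoints; (iii) the bags containing any fixed vertex form a subtree. All hold, so the decomposition is valid with width 4 − 1 = 3.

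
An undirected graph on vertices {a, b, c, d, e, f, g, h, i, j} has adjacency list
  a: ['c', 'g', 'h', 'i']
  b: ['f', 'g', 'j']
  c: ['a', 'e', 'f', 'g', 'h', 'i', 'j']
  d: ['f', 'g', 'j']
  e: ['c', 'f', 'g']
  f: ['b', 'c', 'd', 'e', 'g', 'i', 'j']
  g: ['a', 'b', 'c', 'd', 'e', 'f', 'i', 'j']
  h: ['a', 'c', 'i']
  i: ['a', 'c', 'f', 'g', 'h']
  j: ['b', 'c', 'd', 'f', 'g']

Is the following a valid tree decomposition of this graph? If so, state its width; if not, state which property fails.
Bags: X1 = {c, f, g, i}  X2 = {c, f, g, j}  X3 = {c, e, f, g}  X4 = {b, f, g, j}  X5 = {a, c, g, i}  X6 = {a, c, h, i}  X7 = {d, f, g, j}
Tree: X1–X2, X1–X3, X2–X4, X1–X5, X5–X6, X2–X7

Every vertex of G appears in some bag (union = {a, b, c, d, e, f, g, h, i, j}); every edge is covered by a bag; and for each vertex v the set of bags containing v is connected in the bag tree. The decomposition is therefore valid. The largest bag has 4 vertices, so the width is 3.

Yes; width 3.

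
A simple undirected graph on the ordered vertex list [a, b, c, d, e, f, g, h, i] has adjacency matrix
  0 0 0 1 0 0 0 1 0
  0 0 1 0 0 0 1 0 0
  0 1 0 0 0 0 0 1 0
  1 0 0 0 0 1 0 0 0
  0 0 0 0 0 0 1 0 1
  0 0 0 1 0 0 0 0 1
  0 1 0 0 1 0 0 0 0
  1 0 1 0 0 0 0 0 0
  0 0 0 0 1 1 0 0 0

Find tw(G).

2

A width-2 tree decomposition is:
Bags: B1 = {b, e, g}  B2 = {b, e, i}  B3 = {b, f, i}  B4 = {b, d, f}  B5 = {a, b, d}  B6 = {a, b, h}  B7 = {b, c, h}
Tree: B1–B2, B2–B3, B3–B4, B4–B5, B5–B6, B6–B7
Every bag has size at most 3, so the width is 3 − 1 = 2 and tw(G) ≤ 2. For the lower bound, G contains the cycle b–g–e–i–f–d–a–h–c–b, so G is not a forest; only forests have treewidth ≤ 1, hence tw(G) ≥ 2. Therefore the treewidth is 2.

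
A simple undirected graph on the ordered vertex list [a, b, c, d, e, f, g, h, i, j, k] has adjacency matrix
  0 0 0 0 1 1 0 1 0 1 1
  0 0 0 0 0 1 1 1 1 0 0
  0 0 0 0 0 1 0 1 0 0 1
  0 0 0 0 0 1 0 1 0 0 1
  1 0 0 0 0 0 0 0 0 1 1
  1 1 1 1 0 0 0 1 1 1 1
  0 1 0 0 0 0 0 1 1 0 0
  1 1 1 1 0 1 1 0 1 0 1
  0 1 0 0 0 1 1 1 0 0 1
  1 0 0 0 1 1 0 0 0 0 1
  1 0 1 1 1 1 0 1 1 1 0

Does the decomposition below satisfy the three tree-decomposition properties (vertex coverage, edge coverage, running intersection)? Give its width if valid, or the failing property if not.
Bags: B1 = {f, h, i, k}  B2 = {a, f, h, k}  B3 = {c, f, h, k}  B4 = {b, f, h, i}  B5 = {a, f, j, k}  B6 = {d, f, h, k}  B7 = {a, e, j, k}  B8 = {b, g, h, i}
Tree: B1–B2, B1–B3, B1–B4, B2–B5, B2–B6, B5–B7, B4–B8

Yes; width 3.

Vertex coverage: the bags together contain {a, b, c, d, e, f, g, h, i, j, k}, the full vertex set. Edge coverage: each edge of G has both endpoints in at least one bag. Running intersection: for every vertex, the bags containing it form a connected subtree. All three properties hold, so this is a valid tree decomposition of width max|bag| − 1 = 3, and hence tw(G) ≤ 3.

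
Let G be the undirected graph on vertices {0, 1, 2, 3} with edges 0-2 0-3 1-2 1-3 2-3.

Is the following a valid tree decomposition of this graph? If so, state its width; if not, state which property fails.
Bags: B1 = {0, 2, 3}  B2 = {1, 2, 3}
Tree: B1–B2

Yes; width 2.

Checking the three conditions: (i) the bags cover all of {0, 1, 2, 3}; (ii) for each edge, some bag contains both endpoints; (iii) the bags containing any fixed vertex form a subtree. All hold, so the decomposition is valid with width 3 − 1 = 2.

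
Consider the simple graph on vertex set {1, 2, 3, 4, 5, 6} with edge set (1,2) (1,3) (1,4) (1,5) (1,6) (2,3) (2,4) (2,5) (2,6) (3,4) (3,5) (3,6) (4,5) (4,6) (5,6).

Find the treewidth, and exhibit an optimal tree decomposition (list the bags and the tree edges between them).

Treewidth 5.
One such decomposition:
Bags: B1 = {1, 2, 3, 4, 5, 6}
Tree: (single bag)

With just one bag of size 6, the width is 6 − 1 = 5, so tw(G) ≤ 5. On the other hand G contains the 6-clique {1, 2, 3, 4, 5, 6}. A clique must lie in a single bag of any decomposition, so no decomposition can have width below 5. Therefore the treewidth is 5.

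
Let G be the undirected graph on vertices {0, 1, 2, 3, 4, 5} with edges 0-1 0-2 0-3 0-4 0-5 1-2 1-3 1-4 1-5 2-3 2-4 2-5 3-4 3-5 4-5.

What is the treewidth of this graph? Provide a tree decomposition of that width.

With just one bag of size 6, the width is 6 − 1 = 5, so tw(G) ≤ 5. Conversely, {0, 1, 2, 3, 4, 5} is a clique of size 6, and the vertices of any clique must share a bag in every tree decomposition; so some bag has ≥ 6 vertices and tw(G) ≥ 5. The upper and lower bounds meet at 5, so that is the treewidth.

Treewidth 5.
One optimal decomposition is:
Bags: B1 = {0, 1, 2, 3, 4, 5}
Tree: (single bag)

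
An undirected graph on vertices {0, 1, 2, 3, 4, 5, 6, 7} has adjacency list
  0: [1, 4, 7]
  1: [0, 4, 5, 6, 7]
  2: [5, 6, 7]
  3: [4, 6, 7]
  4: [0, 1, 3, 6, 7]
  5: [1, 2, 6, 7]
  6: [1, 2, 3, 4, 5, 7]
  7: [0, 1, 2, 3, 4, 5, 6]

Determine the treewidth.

3

A width-3 tree decomposition is:
Bags: B1 = {1, 4, 6, 7}  B2 = {1, 5, 6, 7}  B3 = {0, 1, 4, 7}  B4 = {3, 4, 6, 7}  B5 = {2, 5, 6, 7}
Tree: B1–B2, B1–B3, B1–B4, B2–B5
Each bag holds 4 vertices, so the decomposition has width 3, which upper-bounds the treewidth. On the other hand G contains the 4-clique {0, 1, 4, 7}. A clique must lie in a single bag of any decomposition, so no decomposition can have width below 3. Hence tw(G) = 3 exactly.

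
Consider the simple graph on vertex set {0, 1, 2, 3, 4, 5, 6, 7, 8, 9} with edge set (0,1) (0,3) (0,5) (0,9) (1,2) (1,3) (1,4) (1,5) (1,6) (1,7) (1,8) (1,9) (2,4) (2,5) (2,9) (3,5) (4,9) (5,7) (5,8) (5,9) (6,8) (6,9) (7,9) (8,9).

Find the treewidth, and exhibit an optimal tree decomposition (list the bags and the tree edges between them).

Every bag has size at most 4, so the width is 4 − 1 = 3 and tw(G) ≤ 3. Conversely, {1, 2, 4, 9} is a clique of size 4, and the vertices of any clique must share a bag in every tree decomposition; so some bag has ≥ 4 vertices and tw(G) ≥ 3. Hence tw(G) = 3 exactly.

Treewidth 3.
Bags: B1 = {1, 2, 5, 9}  B2 = {0, 1, 5, 9}  B3 = {1, 5, 7, 9}  B4 = {1, 5, 8, 9}  B5 = {1, 2, 4, 9}  B6 = {0, 1, 3, 5}  B7 = {1, 6, 8, 9}
Tree: B1–B2, B2–B3, B3–B4, B1–B5, B2–B6, B4–B7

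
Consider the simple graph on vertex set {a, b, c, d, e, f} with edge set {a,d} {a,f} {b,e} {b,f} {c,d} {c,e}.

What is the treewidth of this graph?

2

A width-2 tree decomposition is:
Bags: B1 = {a, c, d}  B2 = {a, c, e}  B3 = {a, b, e}  B4 = {a, b, f}
Tree: B1–B2, B2–B3, B3–B4
The largest bag has 3 vertices, giving width 2; this decomposition certifies tw(G) ≤ 2. The edges a–d–c–e–b–f–a form a cycle, so G is not a tree and its treewidth is at least 2. Hence tw(G) = 2 exactly.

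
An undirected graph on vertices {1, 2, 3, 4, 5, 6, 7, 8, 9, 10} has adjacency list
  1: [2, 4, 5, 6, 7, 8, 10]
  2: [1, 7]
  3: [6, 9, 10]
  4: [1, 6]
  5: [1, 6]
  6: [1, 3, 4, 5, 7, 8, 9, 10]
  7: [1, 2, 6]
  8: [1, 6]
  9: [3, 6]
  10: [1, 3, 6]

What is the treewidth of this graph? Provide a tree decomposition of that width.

Treewidth 2.
One optimal decomposition is:
Bags: B1 = {1, 6, 8}  B2 = {1, 6, 7}  B3 = {1, 6, 10}  B4 = {1, 5, 6}  B5 = {1, 4, 6}  B6 = {3, 6, 10}  B7 = {1, 2, 7}  B8 = {3, 6, 9}
Tree: B1–B2, B1–B3, B2–B4, B4–B5, B3–B6, B2–B7, B6–B8

Every bag has size at most 3, so the width is 3 − 1 = 2 and tw(G) ≤ 2. Conversely, {1, 2, 7} is a clique of size 3, and the vertices of any clique must share a bag in every tree decomposition; so some bag has ≥ 3 vertices and tw(G) ≥ 2. Combining the bounds, tw(G) = 2.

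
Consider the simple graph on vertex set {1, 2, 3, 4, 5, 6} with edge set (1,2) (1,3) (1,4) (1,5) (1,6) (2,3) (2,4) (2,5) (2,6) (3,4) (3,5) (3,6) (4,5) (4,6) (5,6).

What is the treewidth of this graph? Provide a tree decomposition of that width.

Treewidth 5.
One such decomposition:
Bags: B1 = {1, 2, 3, 4, 5, 6}
Tree: (single bag)

With just one bag of size 6, the width is 6 − 1 = 5, so tw(G) ≤ 5. Conversely, {1, 2, 3, 4, 5, 6} is a clique of size 6, and the vertices of any clique must share a bag in every tree decomposition; so some bag has ≥ 6 vertices and tw(G) ≥ 5. Therefore the treewidth is 5.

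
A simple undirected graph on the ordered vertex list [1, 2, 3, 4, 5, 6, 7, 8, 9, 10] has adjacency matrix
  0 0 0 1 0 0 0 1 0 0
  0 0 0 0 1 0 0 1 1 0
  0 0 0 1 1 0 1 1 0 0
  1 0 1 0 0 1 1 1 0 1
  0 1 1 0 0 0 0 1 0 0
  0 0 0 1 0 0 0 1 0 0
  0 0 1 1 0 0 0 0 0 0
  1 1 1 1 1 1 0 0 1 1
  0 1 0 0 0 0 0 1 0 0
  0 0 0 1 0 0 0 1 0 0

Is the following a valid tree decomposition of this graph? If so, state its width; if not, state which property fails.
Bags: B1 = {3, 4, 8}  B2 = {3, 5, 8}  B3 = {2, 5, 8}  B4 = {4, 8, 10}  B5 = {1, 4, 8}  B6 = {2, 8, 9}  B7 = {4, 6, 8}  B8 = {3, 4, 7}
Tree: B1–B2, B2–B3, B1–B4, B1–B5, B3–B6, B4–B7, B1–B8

Vertex coverage: the bags together contain {1, 2, 3, 4, 5, 6, 7, 8, 9, 10}, the full vertex set. Edge coverage: each edge of G has both endpoints in at least one bag. Running intersection: for every vertex, the bags containing it form a connected subtree. All three properties hold, so this is a valid tree decomposition of width max|bag| − 1 = 2, and hence tw(G) ≤ 2.

Yes; width 2.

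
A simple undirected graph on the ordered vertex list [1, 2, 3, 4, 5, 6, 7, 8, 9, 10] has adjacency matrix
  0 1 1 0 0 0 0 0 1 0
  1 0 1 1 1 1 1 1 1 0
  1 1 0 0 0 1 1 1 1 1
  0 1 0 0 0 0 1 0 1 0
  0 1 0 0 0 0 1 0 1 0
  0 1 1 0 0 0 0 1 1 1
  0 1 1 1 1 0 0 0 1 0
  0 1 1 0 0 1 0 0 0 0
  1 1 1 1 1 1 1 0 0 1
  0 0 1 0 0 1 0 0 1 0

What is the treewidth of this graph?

A width-3 tree decomposition is:
Bags: B1 = {2, 4, 7, 9}  B2 = {2, 3, 7, 9}  B3 = {1, 2, 3, 9}  B4 = {2, 3, 6, 9}  B5 = {2, 3, 6, 8}  B6 = {2, 5, 7, 9}  B7 = {3, 6, 9, 10}
Tree: B1–B2, B2–B3, B3–B4, B4–B5, B2–B6, B4–B7
Each bag holds 4 vertices, so the decomposition has width 3, which upper-bounds the treewidth. Conversely, {2, 3, 6, 8} is a clique of size 4, and the vertices of any clique must share a bag in every tree decomposition; so some bag has ≥ 4 vertices and tw(G) ≥ 3. Combining the bounds, tw(G) = 3.

3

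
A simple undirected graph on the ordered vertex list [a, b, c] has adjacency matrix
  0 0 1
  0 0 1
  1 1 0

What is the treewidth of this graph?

A width-1 tree decomposition is:
Bags: B1 = {a, c}  B2 = {b, c}
Tree: B1–B2
Each bag holds 2 vertices, so the decomposition has width 1, which upper-bounds the treewidth. Any graph with an edge has treewidth ≥ 1, and G has the edge a–c. The upper and lower bounds meet at 1, so that is the treewidth.

1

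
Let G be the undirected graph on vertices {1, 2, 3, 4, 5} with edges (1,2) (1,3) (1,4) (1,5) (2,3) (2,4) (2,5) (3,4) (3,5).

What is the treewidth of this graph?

3

A width-3 tree decomposition is:
Bags: B1 = {1, 2, 3, 4}  B2 = {1, 2, 3, 5}
Tree: B1–B2
The largest bag has 4 vertices, giving width 3; this decomposition certifies tw(G) ≤ 3. On the other hand G contains the 4-clique {1, 2, 3, 4}. A clique must lie in a single bag of any decomposition, so no decomposition can have width below 3. Therefore the treewidth is 3.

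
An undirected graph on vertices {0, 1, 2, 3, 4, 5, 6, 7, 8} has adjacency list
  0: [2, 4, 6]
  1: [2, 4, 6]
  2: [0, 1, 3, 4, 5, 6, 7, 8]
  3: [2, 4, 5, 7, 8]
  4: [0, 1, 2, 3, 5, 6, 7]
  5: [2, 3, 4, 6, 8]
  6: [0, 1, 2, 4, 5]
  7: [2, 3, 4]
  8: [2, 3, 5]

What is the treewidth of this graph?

3

A width-3 tree decomposition is:
Bags: B1 = {2, 4, 5, 6}  B2 = {2, 3, 4, 5}  B3 = {2, 3, 4, 7}  B4 = {1, 2, 4, 6}  B5 = {2, 3, 5, 8}  B6 = {0, 2, 4, 6}
Tree: B1–B2, B2–B3, B1–B4, B2–B5, B1–B6
The largest bag has 4 vertices, giving width 3; this decomposition certifies tw(G) ≤ 3. On the other hand G contains the 4-clique {2, 3, 5, 8}. A clique must lie in a single bag of any decomposition, so no decomposition can have width below 3. Combining the bounds, tw(G) = 3.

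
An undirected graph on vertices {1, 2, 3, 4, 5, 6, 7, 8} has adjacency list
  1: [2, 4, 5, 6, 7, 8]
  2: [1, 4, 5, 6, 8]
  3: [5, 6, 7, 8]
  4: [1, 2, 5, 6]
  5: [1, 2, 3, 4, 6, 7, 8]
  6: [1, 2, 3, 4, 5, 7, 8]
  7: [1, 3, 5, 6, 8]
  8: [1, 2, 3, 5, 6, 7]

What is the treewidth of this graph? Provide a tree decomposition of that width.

Treewidth 4.
One optimal decomposition is:
Bags: B1 = {1, 5, 6, 7, 8}  B2 = {1, 2, 5, 6, 8}  B3 = {1, 2, 4, 5, 6}  B4 = {3, 5, 6, 7, 8}
Tree: B1–B2, B2–B3, B1–B4

The largest bag has 5 vertices, giving width 4; this decomposition certifies tw(G) ≤ 4. For the lower bound, the 5 vertices {1, 2, 5, 6, 8} are pairwise adjacent, and any tree decomposition puts a clique entirely inside one bag — forcing width ≥ 4. The upper and lower bounds meet at 4, so that is the treewidth.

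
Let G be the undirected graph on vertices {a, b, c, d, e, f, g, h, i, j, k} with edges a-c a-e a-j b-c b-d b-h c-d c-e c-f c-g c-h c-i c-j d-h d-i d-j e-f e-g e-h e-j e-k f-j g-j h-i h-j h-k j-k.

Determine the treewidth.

A width-3 tree decomposition is:
Bags: B1 = {c, e, h, j}  B2 = {a, c, e, j}  B3 = {c, e, f, j}  B4 = {c, d, h, j}  B5 = {c, d, h, i}  B6 = {c, e, g, j}  B7 = {b, c, d, h}  B8 = {e, h, j, k}
Tree: B1–B2, B2–B3, B1–B4, B4–B5, B1–B6, B4–B7, B1–B8
Every bag has size at most 4, so the width is 4 − 1 = 3 and tw(G) ≤ 3. On the other hand G contains the 4-clique {c, d, h, j}. A clique must lie in a single bag of any decomposition, so no decomposition can have width below 3. Hence tw(G) = 3 exactly.

3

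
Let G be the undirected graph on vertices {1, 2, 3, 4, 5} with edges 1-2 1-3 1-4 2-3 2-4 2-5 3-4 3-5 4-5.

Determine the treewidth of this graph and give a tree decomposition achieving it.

Each bag holds 4 vertices, so the decomposition has width 3, which upper-bounds the treewidth. For the lower bound, the 4 vertices {1, 2, 3, 4} are pairwise adjacent, and any tree decomposition puts a clique entirely inside one bag — forcing width ≥ 3. The upper and lower bounds meet at 3, so that is the treewidth.

Treewidth 3.
One optimal decomposition is:
Bags: B1 = {1, 2, 3, 4}  B2 = {2, 3, 4, 5}
Tree: B1–B2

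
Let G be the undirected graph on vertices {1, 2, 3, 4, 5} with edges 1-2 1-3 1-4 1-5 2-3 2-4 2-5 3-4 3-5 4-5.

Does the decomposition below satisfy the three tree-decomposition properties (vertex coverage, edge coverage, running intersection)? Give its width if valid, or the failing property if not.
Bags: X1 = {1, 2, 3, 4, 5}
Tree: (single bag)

Yes; width 4.

Vertex coverage: the bags together contain {1, 2, 3, 4, 5}, the full vertex set. Edge coverage: each edge of G has both endpoints in at least one bag. Running intersection: for every vertex, the bags containing it form a connected subtree. All three properties hold, so this is a valid tree decomposition of width max|bag| − 1 = 4, and hence tw(G) ≤ 4.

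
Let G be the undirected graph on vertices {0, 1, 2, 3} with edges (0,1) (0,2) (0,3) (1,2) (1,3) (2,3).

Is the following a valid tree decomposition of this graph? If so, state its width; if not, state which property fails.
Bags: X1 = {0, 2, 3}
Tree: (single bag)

No — vertex 1 appears in no bag.

A tree decomposition must satisfy three properties: every vertex lies in some bag; for every edge, both endpoints lie together in some bag; and for every vertex, the bags containing it form a connected subtree. Here vertex 1 appears in no bag, so the decomposition is invalid.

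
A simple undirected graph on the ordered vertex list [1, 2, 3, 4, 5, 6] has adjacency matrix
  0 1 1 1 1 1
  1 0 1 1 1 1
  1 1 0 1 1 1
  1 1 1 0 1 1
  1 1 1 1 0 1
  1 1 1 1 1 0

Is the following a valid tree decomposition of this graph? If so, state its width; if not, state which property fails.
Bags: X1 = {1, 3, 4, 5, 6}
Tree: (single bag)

A tree decomposition must satisfy three properties: every vertex lies in some bag; for every edge, both endpoints lie together in some bag; and for every vertex, the bags containing it form a connected subtree. Here vertex 2 appears in no bag, so the decomposition is invalid.

No — vertex 2 appears in no bag.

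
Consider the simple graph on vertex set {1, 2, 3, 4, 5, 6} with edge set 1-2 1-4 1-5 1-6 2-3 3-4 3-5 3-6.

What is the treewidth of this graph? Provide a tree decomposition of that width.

Every bag has size at most 3, so the width is 3 − 1 = 2 and tw(G) ≤ 2. For the lower bound, G contains the cycle 1–6–3–5–1, so G is not a forest; only forests have treewidth ≤ 1, hence tw(G) ≥ 2. Hence tw(G) = 2 exactly.

Treewidth 2.
Bags: B1 = {1, 3, 6}  B2 = {1, 3, 5}  B3 = {1, 3, 4}  B4 = {1, 2, 3}
Tree: B1–B2, B2–B3, B3–B4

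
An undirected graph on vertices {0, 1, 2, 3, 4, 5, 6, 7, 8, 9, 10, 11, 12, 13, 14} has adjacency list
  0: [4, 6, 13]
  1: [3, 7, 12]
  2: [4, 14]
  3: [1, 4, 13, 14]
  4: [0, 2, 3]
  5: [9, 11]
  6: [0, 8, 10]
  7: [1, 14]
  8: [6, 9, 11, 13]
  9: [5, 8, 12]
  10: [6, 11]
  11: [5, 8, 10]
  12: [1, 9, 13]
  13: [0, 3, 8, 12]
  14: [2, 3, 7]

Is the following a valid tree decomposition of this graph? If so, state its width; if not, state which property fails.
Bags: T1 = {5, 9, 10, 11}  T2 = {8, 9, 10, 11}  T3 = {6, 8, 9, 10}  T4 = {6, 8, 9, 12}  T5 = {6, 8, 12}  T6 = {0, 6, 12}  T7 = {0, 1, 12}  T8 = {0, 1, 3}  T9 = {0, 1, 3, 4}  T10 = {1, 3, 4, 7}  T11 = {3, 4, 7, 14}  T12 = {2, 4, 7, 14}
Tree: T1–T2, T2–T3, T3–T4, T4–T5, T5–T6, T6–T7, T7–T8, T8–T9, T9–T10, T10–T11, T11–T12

No — vertex 13 appears in no bag.

A tree decomposition must satisfy three properties: every vertex lies in some bag; for every edge, both endpoints lie together in some bag; and for every vertex, the bags containing it form a connected subtree. Here vertex 13 appears in no bag, so the decomposition is invalid.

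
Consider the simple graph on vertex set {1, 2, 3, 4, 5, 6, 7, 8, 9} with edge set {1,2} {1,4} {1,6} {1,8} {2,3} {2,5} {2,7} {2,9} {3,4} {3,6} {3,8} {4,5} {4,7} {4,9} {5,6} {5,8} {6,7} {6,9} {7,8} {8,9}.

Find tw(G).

A width-4 tree decomposition is:
Bags: B1 = {2, 4, 6, 8, 9}  B2 = {2, 3, 4, 6, 8}  B3 = {1, 2, 4, 6, 8}  B4 = {2, 4, 5, 6, 8}  B5 = {2, 4, 6, 7, 8}
Tree: B1–B2, B2–B3, B3–B4, B4–B5
Every bag has size at most 5, so the width is 5 − 1 = 4 and tw(G) ≤ 4. For the lower bound: the 5 vertex sets {8,9}, {3,6}, {1,4}, {2}, {5} are disjoint, each induces a connected subgraph, and every pair is joined by at least one edge of G. Contracting each set to a single vertex therefore yields K_{5} as a minor, and since treewidth is minor-monotone, tw(G) ≥ tw(K_{5}) = 4. Therefore the treewidth is 4.

4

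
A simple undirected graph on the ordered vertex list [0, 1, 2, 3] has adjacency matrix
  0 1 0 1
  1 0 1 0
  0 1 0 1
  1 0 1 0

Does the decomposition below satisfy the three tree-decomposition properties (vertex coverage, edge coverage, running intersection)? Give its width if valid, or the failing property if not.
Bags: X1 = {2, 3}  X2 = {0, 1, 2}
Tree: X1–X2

A tree decomposition must satisfy three properties: every vertex lies in some bag; for every edge, both endpoints lie together in some bag; and for every vertex, the bags containing it form a connected subtree. Here edge (0,3) lies in no bag, so the decomposition is invalid.

No — edge (0,3) lies in no bag.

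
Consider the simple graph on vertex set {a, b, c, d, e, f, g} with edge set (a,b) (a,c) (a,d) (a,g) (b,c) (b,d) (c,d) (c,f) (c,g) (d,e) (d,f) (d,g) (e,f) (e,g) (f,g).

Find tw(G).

3

A width-3 tree decomposition is:
Bags: B1 = {a, b, c, d}  B2 = {a, c, d, g}  B3 = {c, d, f, g}  B4 = {d, e, f, g}
Tree: B1–B2, B2–B3, B3–B4
Every bag has size at most 4, so the width is 4 − 1 = 3 and tw(G) ≤ 3. On the other hand G contains the 4-clique {d, e, f, g}. A clique must lie in a single bag of any decomposition, so no decomposition can have width below 3. Hence tw(G) = 3 exactly.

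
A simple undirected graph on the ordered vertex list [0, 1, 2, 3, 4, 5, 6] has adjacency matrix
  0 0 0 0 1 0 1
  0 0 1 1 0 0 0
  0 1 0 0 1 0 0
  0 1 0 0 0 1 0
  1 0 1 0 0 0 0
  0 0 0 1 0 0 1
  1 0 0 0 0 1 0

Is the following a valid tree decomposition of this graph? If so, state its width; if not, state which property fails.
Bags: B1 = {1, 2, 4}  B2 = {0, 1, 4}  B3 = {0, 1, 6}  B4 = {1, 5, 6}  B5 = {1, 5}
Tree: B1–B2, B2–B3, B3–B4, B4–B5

A tree decomposition must satisfy three properties: every vertex lies in some bag; for every edge, both endpoints lie together in some bag; and for every vertex, the bags containing it form a connected subtree. Here vertex 3 appears in no bag, so the decomposition is invalid.

No — vertex 3 appears in no bag.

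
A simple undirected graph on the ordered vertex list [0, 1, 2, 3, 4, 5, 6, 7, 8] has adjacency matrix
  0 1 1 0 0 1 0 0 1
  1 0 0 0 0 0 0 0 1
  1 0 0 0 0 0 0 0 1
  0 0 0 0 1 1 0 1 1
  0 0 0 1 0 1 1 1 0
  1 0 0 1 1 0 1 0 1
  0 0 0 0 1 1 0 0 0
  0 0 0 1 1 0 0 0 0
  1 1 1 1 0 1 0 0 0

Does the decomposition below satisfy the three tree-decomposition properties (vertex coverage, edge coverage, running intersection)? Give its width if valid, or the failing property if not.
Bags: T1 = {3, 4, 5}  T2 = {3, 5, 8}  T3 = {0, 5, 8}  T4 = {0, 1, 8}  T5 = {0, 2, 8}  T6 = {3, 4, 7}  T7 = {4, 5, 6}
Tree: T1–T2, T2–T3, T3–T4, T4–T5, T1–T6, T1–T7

Yes; width 2.

Checking the three conditions: (i) the bags cover all of {0, 1, 2, 3, 4, 5, 6, 7, 8}; (ii) for each edge, some bag contains both endpoints; (iii) the bags containing any fixed vertex form a subtree. All hold, so the decomposition is valid with width 3 − 1 = 2.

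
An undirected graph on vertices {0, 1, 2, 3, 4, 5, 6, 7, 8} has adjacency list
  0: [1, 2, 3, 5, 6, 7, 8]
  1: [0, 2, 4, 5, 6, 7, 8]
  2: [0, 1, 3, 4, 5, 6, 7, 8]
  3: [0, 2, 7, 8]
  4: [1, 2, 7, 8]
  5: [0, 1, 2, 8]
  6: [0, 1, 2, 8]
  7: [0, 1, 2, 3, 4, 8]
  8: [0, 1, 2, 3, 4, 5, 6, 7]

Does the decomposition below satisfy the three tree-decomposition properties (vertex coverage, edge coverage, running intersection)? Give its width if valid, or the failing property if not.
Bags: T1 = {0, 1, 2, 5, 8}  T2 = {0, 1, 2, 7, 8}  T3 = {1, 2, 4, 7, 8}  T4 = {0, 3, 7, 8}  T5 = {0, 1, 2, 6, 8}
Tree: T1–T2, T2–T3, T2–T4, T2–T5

A tree decomposition must satisfy three properties: every vertex lies in some bag; for every edge, both endpoints lie together in some bag; and for every vertex, the bags containing it form a connected subtree. Here edge (2,3) lies in no bag, so the decomposition is invalid.

No — edge (2,3) lies in no bag.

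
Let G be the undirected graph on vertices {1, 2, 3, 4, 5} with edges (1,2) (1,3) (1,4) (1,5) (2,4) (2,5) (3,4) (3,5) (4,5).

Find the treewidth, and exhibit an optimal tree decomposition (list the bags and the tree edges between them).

Each bag holds 4 vertices, so the decomposition has width 3, which upper-bounds the treewidth. On the other hand G contains the 4-clique {1, 2, 4, 5}. A clique must lie in a single bag of any decomposition, so no decomposition can have width below 3. Hence tw(G) = 3 exactly.

Treewidth 3.
One optimal decomposition is:
Bags: B1 = {1, 3, 4, 5}  B2 = {1, 2, 4, 5}
Tree: B1–B2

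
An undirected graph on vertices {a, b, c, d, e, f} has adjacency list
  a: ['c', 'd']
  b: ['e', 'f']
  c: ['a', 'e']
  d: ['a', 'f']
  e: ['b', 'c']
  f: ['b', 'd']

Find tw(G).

2

A width-2 tree decomposition is:
Bags: B1 = {b, c, e}  B2 = {a, b, c}  B3 = {a, b, d}  B4 = {b, d, f}
Tree: B1–B2, B2–B3, B3–B4
Each bag holds 3 vertices, so the decomposition has width 2, which upper-bounds the treewidth. Since b–e–c–a–d–f–b is a cycle in G, G is not acyclic. Forests are exactly the graphs of treewidth ≤ 1, so tw(G) ≥ 2. Therefore the treewidth is 2.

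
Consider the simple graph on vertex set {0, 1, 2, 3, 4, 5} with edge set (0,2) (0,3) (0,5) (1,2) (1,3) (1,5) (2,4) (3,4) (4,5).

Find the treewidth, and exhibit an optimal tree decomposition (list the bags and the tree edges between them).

Each bag holds 4 vertices, so the decomposition has width 3, which upper-bounds the treewidth. For the lower bound: the 4 vertex sets {4,5}, {1,2}, {3}, {0} are disjoint, each induces a connected subgraph, and every pair is joined by at least one edge of G. Contracting each set to a single vertex therefore yields K_{4} as a minor, and since treewidth is minor-monotone, tw(G) ≥ tw(K_{4}) = 3. Hence tw(G) = 3 exactly.

Treewidth 3.
One such decomposition:
Bags: B1 = {2, 3, 4, 5}  B2 = {1, 2, 3, 5}  B3 = {0, 2, 3, 5}
Tree: B1–B2, B2–B3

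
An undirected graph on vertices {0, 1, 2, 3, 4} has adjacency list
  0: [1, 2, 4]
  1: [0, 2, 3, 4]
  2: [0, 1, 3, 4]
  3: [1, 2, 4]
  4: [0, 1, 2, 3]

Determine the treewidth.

A width-3 tree decomposition is:
Bags: B1 = {1, 2, 3, 4}  B2 = {0, 1, 2, 4}
Tree: B1–B2
Every bag has size at most 4, so the width is 4 − 1 = 3 and tw(G) ≤ 3. For the lower bound, the 4 vertices {0, 1, 2, 4} are pairwise adjacent, and any tree decomposition puts a clique entirely inside one bag — forcing width ≥ 3. Therefore the treewidth is 3.

3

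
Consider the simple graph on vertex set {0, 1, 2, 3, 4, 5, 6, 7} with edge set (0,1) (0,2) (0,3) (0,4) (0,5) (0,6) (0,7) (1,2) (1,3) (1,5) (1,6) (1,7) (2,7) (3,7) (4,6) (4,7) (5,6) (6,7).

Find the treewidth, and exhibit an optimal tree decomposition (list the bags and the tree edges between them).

The largest bag has 4 vertices, giving width 3; this decomposition certifies tw(G) ≤ 3. For the lower bound, the 4 vertices {0, 1, 5, 6} are pairwise adjacent, and any tree decomposition puts a clique entirely inside one bag — forcing width ≥ 3. Hence tw(G) = 3 exactly.

Treewidth 3.
One optimal decomposition is:
Bags: B1 = {0, 1, 2, 7}  B2 = {0, 1, 6, 7}  B3 = {0, 1, 5, 6}  B4 = {0, 1, 3, 7}  B5 = {0, 4, 6, 7}
Tree: B1–B2, B2–B3, B1–B4, B2–B5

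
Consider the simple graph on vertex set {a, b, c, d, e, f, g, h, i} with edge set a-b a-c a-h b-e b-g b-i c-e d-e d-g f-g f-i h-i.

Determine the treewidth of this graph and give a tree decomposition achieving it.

Every bag has size at most 4, so the width is 4 − 1 = 3 and tw(G) ≤ 3. For the lower bound: the 4 vertex sets {c,d,e}, {g}, {b}, {a,f,h,i} are disjoint, each induces a connected subgraph, and every pair is joined by at least one edge of G. Contracting each set to a single vertex therefore yields K_{4} as a minor, and since treewidth is minor-monotone, tw(G) ≥ tw(K_{4}) = 3. The upper and lower bounds meet at 3, so that is the treewidth.

Treewidth 3.
One such decomposition:
Bags: B1 = {c, d, e, g}  B2 = {b, c, e, g}  B3 = {a, b, c, g}  B4 = {a, b, f, g}  B5 = {a, b, f, i}  B6 = {a, f, h, i}
Tree: B1–B2, B2–B3, B3–B4, B4–B5, B5–B6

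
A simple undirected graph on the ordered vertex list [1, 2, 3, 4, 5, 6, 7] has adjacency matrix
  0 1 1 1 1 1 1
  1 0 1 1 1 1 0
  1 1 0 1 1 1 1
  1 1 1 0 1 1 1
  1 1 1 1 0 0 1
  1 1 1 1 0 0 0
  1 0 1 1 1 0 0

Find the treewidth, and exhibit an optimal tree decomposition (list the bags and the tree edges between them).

Every bag has size at most 5, so the width is 5 − 1 = 4 and tw(G) ≤ 4. Conversely, {1, 2, 3, 4, 5} is a clique of size 5, and the vertices of any clique must share a bag in every tree decomposition; so some bag has ≥ 5 vertices and tw(G) ≥ 4. Hence tw(G) = 4 exactly.

Treewidth 4.
One optimal decomposition is:
Bags: B1 = {1, 2, 3, 4, 5}  B2 = {1, 2, 3, 4, 6}  B3 = {1, 3, 4, 5, 7}
Tree: B1–B2, B1–B3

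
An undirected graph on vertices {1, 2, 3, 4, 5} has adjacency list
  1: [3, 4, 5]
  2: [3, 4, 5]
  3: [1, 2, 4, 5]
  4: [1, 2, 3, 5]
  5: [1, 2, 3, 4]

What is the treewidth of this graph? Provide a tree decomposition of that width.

Each bag holds 4 vertices, so the decomposition has width 3, which upper-bounds the treewidth. For the lower bound, the 4 vertices {1, 3, 4, 5} are pairwise adjacent, and any tree decomposition puts a clique entirely inside one bag — forcing width ≥ 3. Hence tw(G) = 3 exactly.

Treewidth 3.
Bags: B1 = {1, 3, 4, 5}  B2 = {2, 3, 4, 5}
Tree: B1–B2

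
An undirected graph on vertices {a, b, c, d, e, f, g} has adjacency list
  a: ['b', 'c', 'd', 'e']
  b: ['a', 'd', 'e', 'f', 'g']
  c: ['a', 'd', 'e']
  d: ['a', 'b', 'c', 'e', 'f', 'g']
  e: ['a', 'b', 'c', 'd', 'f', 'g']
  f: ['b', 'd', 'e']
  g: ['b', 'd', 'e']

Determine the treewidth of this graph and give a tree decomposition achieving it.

Treewidth 3.
Bags: B1 = {a, b, d, e}  B2 = {b, d, e, f}  B3 = {a, c, d, e}  B4 = {b, d, e, g}
Tree: B1–B2, B1–B3, B1–B4

Each bag holds 4 vertices, so the decomposition has width 3, which upper-bounds the treewidth. On the other hand G contains the 4-clique {a, c, d, e}. A clique must lie in a single bag of any decomposition, so no decomposition can have width below 3. The upper and lower bounds meet at 3, so that is the treewidth.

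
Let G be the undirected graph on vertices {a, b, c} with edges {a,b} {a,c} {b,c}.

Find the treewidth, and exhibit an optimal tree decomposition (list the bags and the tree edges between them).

With just one bag of size 3, the width is 3 − 1 = 2, so tw(G) ≤ 2. For the lower bound, the 3 vertices {a, b, c} are pairwise adjacent, and any tree decomposition puts a clique entirely inside one bag — forcing width ≥ 2. The upper and lower bounds meet at 2, so that is the treewidth.

Treewidth 2.
One optimal decomposition is:
Bags: B1 = {a, b, c}
Tree: (single bag)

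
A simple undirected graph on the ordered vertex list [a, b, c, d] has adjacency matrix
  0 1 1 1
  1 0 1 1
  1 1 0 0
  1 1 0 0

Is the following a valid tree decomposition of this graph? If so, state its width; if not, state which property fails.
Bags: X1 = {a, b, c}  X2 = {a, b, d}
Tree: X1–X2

Yes; width 2.

Vertex coverage: the bags together contain {a, b, c, d}, the full vertex set. Edge coverage: each edge of G has both endpoints in at least one bag. Running intersection: for every vertex, the bags containing it form a connected subtree. All three properties hold, so this is a valid tree decomposition of width max|bag| − 1 = 2, and hence tw(G) ≤ 2.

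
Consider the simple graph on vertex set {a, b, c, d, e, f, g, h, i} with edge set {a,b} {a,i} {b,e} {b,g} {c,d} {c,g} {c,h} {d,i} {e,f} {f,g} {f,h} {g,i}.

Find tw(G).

A width-3 tree decomposition is:
Bags: B1 = {b, e, f, h}  B2 = {b, f, g, h}  B3 = {b, c, g, h}  B4 = {a, b, c, g}  B5 = {a, c, g, i}  B6 = {a, c, d, i}
Tree: B1–B2, B2–B3, B3–B4, B4–B5, B5–B6
The largest bag has 4 vertices, giving width 3; this decomposition certifies tw(G) ≤ 3. For the lower bound: the 4 vertex sets {e,f,h}, {b}, {g}, {a,c,d,i} are disjoint, each induces a connected subgraph, and every pair is joined by at least one edge of G. Contracting each set to a single vertex therefore yields K_{4} as a minor, and since treewidth is minor-monotone, tw(G) ≥ tw(K_{4}) = 3. The upper and lower bounds meet at 3, so that is the treewidth.

3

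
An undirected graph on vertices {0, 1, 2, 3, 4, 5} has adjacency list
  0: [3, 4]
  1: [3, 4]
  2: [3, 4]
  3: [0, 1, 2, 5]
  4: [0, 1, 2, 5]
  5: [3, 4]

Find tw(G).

A width-2 tree decomposition is:
Bags: B1 = {2, 3, 4}  B2 = {0, 3, 4}  B3 = {3, 4, 5}  B4 = {1, 3, 4}
Tree: B1–B2, B2–B3, B3–B4
Each bag holds 3 vertices, so the decomposition has width 2, which upper-bounds the treewidth. For the lower bound, G contains the cycle 3–2–4–0–3, so G is not a forest; only forests have treewidth ≤ 1, hence tw(G) ≥ 2. Therefore the treewidth is 2.

2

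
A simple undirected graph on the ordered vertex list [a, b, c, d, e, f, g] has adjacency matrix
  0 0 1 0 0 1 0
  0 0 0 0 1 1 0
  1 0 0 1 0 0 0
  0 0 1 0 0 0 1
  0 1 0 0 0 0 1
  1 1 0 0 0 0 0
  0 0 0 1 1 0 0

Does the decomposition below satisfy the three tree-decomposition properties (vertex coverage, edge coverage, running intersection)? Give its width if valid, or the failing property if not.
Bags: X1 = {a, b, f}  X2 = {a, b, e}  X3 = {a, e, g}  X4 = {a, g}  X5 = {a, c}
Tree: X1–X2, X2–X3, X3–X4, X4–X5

No — vertex d appears in no bag.

A tree decomposition must satisfy three properties: every vertex lies in some bag; for every edge, both endpoints lie together in some bag; and for every vertex, the bags containing it form a connected subtree. Here vertex d appears in no bag, so the decomposition is invalid.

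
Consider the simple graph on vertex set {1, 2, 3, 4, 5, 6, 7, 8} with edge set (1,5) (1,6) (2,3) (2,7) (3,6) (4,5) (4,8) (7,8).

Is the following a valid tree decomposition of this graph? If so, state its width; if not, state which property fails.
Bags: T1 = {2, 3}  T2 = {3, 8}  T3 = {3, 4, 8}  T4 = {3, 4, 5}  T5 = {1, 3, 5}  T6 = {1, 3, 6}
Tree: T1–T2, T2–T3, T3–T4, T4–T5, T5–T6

No — vertex 7 appears in no bag.

A tree decomposition must satisfy three properties: every vertex lies in some bag; for every edge, both endpoints lie together in some bag; and for every vertex, the bags containing it form a connected subtree. Here vertex 7 appears in no bag, so the decomposition is invalid.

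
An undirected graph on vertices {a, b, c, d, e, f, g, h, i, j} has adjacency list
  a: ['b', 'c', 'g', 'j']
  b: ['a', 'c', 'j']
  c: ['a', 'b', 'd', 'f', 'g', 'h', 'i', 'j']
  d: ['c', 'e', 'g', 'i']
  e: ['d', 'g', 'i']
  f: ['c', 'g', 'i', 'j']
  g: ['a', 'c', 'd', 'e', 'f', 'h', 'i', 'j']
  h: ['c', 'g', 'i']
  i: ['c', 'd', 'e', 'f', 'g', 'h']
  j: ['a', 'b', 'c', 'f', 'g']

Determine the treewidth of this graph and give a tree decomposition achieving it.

Treewidth 3.
One such decomposition:
Bags: B1 = {c, g, h, i}  B2 = {c, d, g, i}  B3 = {d, e, g, i}  B4 = {c, f, g, i}  B5 = {c, f, g, j}  B6 = {a, c, g, j}  B7 = {a, b, c, j}
Tree: B1–B2, B2–B3, B1–B4, B4–B5, B5–B6, B6–B7

Every bag has size at most 4, so the width is 4 − 1 = 3 and tw(G) ≤ 3. Conversely, {d, e, g, i} is a clique of size 4, and the vertices of any clique must share a bag in every tree decomposition; so some bag has ≥ 4 vertices and tw(G) ≥ 3. The upper and lower bounds meet at 3, so that is the treewidth.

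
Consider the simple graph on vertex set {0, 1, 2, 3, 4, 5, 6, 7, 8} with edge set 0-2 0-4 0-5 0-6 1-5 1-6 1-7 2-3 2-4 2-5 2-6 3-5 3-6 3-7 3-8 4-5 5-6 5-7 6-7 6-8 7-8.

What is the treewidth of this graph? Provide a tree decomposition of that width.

Treewidth 3.
One such decomposition:
Bags: B1 = {3, 5, 6, 7}  B2 = {3, 6, 7, 8}  B3 = {2, 3, 5, 6}  B4 = {1, 5, 6, 7}  B5 = {0, 2, 5, 6}  B6 = {0, 2, 4, 5}
Tree: B1–B2, B1–B3, B1–B4, B3–B5, B5–B6

Every bag has size at most 4, so the width is 4 − 1 = 3 and tw(G) ≤ 3. For the lower bound, the 4 vertices {3, 6, 7, 8} are pairwise adjacent, and any tree decomposition puts a clique entirely inside one bag — forcing width ≥ 3. Therefore the treewidth is 3.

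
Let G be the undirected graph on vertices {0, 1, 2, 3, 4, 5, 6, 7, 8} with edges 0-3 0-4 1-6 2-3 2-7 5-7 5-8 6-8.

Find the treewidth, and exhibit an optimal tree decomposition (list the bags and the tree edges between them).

Treewidth 1.
One optimal decomposition is:
Bags: B1 = {1, 6}  B2 = {6, 8}  B3 = {5, 8}  B4 = {5, 7}  B5 = {2, 7}  B6 = {2, 3}  B7 = {0, 3}  B8 = {0, 4}
Tree: B1–B2, B2–B3, B3–B4, B4–B5, B5–B6, B6–B7, B7–B8

The largest bag has 2 vertices, giving width 1; this decomposition certifies tw(G) ≤ 1. G has an edge, so its treewidth is at least 1. The upper and lower bounds meet at 1, so that is the treewidth.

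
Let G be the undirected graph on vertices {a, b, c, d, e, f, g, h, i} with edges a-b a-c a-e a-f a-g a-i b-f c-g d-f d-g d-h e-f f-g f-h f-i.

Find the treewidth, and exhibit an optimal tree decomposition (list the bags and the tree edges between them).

Treewidth 2.
Bags: B1 = {a, f, g}  B2 = {a, e, f}  B3 = {a, c, g}  B4 = {a, b, f}  B5 = {d, f, g}  B6 = {d, f, h}  B7 = {a, f, i}
Tree: B1–B2, B1–B3, B2–B4, B1–B5, B5–B6, B2–B7

The largest bag has 3 vertices, giving width 2; this decomposition certifies tw(G) ≤ 2. Conversely, {a, c, g} is a clique of size 3, and the vertices of any clique must share a bag in every tree decomposition; so some bag has ≥ 3 vertices and tw(G) ≥ 2. The upper and lower bounds meet at 2, so that is the treewidth.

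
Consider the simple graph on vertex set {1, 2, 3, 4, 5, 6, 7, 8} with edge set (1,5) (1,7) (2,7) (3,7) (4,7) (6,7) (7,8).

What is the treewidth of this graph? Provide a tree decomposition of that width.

Every bag has size at most 2, so the width is 2 − 1 = 1 and tw(G) ≤ 1. Since G has at least one edge (e.g. 7–1), it is not an edgeless graph, so tw(G) ≥ 1. The upper and lower bounds meet at 1, so that is the treewidth.

Treewidth 1.
One optimal decomposition is:
Bags: B1 = {1, 7}  B2 = {4, 7}  B3 = {3, 7}  B4 = {1, 5}  B5 = {7, 8}  B6 = {6, 7}  B7 = {2, 7}
Tree: B1–B2, B2–B3, B1–B4, B3–B5, B1–B6, B6–B7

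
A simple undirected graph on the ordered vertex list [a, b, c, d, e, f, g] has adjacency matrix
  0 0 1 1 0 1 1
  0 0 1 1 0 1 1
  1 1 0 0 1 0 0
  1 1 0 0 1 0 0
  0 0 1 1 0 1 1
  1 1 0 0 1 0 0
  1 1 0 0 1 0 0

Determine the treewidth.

A width-3 tree decomposition is:
Bags: B1 = {a, b, e, g}  B2 = {a, b, d, e}  B3 = {a, b, c, e}  B4 = {a, b, e, f}
Tree: B1–B2, B2–B3, B3–B4
Each bag holds 4 vertices, so the decomposition has width 3, which upper-bounds the treewidth. For the lower bound: the 4 vertex sets {e,g}, {a,d}, {b}, {c} are disjoint, each induces a connected subgraph, and every pair is joined by at least one edge of G. Contracting each set to a single vertex therefore yields K_{4} as a minor, and since treewidth is minor-monotone, tw(G) ≥ tw(K_{4}) = 3. Hence tw(G) = 3 exactly.

3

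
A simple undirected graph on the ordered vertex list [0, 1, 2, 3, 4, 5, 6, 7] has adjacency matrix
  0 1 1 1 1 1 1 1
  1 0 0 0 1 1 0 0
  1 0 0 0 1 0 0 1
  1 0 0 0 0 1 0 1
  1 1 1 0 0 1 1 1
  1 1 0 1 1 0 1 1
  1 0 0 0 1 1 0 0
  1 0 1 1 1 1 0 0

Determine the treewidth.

A width-3 tree decomposition is:
Bags: B1 = {0, 4, 5, 7}  B2 = {0, 3, 5, 7}  B3 = {0, 1, 4, 5}  B4 = {0, 2, 4, 7}  B5 = {0, 4, 5, 6}
Tree: B1–B2, B1–B3, B1–B4, B3–B5
Every bag has size at most 4, so the width is 4 − 1 = 3 and tw(G) ≤ 3. On the other hand G contains the 4-clique {0, 3, 5, 7}. A clique must lie in a single bag of any decomposition, so no decomposition can have width below 3. The upper and lower bounds meet at 3, so that is the treewidth.

3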